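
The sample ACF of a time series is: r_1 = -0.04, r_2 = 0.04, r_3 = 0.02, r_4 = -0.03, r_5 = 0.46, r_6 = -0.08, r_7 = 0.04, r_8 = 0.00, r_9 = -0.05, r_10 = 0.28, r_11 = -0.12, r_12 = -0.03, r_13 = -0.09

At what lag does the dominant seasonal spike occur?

5

The largest autocorrelation is r_5 = 0.46, with a weaker echo at lag 10 (0.28); the remaining lags stay at or below 0.04.
The dominant spike at lag 5 indicates a seasonal period of 5.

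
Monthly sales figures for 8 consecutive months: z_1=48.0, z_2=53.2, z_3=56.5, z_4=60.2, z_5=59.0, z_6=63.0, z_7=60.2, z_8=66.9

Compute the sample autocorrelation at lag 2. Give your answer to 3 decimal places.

Mean z̄ = (48.0 + 53.2 + 56.5 + 60.2 + 59.0 + 63.0 + 60.2 + 66.9)/8 = 58.3750
Deviations from mean: -10.3750, -5.1750, -1.8750, 1.8250, 0.6250, 4.6250, 1.8250, 8.5250
Numerator Σ_{t=1}^{6}(z_t−z̄)(z_{t+2}−z̄) = 57.8463
Denominator Σ(z_t−z̄)² = 239.0550
r_2 = 57.8463 / 239.0550 = 0.242

0.242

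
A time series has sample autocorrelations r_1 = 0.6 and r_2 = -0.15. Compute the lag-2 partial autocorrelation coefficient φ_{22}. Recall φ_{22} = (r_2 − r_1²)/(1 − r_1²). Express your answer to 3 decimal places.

-0.797

φ_{22} = (r_2 − r_1²) / (1 − r_1²)
r_1² = (0.6)² = 0.36
Numerator = -0.15 − 0.3600 = -0.5100; denominator = 1 − 0.3600 = 0.6400
φ_{22} = -0.5100 / 0.6400 = -0.797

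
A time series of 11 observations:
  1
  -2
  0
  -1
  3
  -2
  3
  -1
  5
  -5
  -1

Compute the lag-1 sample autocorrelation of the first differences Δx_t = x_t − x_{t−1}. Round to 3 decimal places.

First differences Δx: -3, 2, -1, 4, -5, 5, -4, 6, -10, 4
Mean of differences = -0.2000
Numerator Σ(Δx_t−Δx̄)(Δx_{t+1}−Δx̄) = -201.6400
Denominator Σ(Δx_t−Δx̄)² = 247.6000
r_1(Δx) = -201.6400 / 247.6000 = -0.814

-0.814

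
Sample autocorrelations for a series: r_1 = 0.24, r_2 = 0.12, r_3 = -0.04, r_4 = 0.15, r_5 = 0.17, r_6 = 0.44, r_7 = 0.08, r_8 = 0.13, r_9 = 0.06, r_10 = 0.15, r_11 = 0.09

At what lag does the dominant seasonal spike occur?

The largest autocorrelation is r_6 = 0.44; the remaining lags stay at or below 0.24. The elevated value at lag 1 (0.24), dropping to 0.12 at lag 2, reflects decaying short-term dependence rather than seasonality.
The dominant spike at lag 6 indicates a seasonal period of 6.

6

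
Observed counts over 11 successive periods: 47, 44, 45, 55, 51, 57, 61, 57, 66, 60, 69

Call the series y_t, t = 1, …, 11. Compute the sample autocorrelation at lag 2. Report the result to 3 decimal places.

0.476

Mean ȳ = (47 + 44 + 45 + 55 + 51 + 57 + 61 + 57 + 66 + 60 + 69)/11 = 55.6364
Numerator Σ_{t=1}^{9}(y_t−ȳ)(y_{t+2}−ȳ) = 324.7355
Denominator Σ(y_t−ȳ)² = 682.5455
r_2 = 324.7355 / 682.5455 = 0.476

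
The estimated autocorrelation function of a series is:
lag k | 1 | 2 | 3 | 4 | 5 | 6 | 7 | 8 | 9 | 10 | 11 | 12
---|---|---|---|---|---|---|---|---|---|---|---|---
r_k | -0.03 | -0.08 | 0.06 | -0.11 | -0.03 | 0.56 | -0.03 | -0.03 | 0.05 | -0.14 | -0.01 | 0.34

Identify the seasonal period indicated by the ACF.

6

The largest autocorrelation is r_6 = 0.56, with a weaker echo at lag 12 (0.34); the remaining lags stay at or below 0.06.
The dominant spike at lag 6 indicates a seasonal period of 6.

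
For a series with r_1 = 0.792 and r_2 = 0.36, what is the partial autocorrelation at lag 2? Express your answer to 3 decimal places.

-0.717

φ_{22} = (r_2 − r_1²) / (1 − r_1²)
r_1² = (0.792)² = 0.627264
Numerator = 0.36 − 0.6273 = -0.2673; denominator = 1 − 0.6273 = 0.3727
φ_{22} = -0.2673 / 0.3727 = -0.717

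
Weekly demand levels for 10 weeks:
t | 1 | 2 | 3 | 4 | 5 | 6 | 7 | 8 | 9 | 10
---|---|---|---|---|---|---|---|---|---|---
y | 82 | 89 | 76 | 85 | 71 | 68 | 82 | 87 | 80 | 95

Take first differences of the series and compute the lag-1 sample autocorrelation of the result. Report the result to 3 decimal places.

First differences Δy: 7, -13, 9, -14, -3, 14, 5, -7, 15
Mean of differences = 1.4444
Numerator Σ(Δy_t−Δȳ)(Δy_{t+1}−Δȳ) = -393.0864
Denominator Σ(Δy_t−Δȳ)² = 980.2222
r_1(Δy) = -393.0864 / 980.2222 = -0.401

-0.401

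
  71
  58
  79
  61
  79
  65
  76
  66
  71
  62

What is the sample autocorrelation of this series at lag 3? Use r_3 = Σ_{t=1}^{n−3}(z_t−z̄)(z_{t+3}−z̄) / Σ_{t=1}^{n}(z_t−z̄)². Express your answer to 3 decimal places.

-0.598

Mean z̄ = (71 + 58 + 79 + 61 + 79 + 65 + 76 + 66 + 71 + 62)/10 = 68.8000
Σ(z_t−z̄)(z_{t+3}−z̄) = (-17.1600) + (-110.1600) + (-38.7600) + (-56.1600) + (-28.5600) + (-8.3600) + (-48.9600) = -308.1200
Denominator Σ(z_t−z̄)² = 515.6000
r_3 = -308.1200 / 515.6000 = -0.598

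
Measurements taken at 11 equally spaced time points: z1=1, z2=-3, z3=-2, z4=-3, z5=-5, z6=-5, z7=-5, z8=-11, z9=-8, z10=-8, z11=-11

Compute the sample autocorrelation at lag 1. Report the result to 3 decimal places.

Mean z̄ = (1 − 3 − 2 − 3 − 5 − 5 − 5 − 11 − 8 − 8 − 11)/11 = -5.4545
Numerator Σ_{t=1}^{10}(z_t−z̄)(z_{t+1}−z̄) = 66.5207
Denominator Σ(z_t−z̄)² = 140.7273
r_1 = 66.5207 / 140.7273 = 0.473

0.473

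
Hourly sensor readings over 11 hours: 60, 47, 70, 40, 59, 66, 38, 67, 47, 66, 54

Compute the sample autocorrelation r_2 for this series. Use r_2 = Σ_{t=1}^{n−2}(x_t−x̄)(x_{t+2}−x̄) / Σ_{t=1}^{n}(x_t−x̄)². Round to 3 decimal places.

Mean x̄ = (60 + 47 + 70 + 40 + 59 + 66 + 38 + 67 + 47 + 66 + 54)/11 = 55.8182
Numerator Σ_{t=1}^{9}(x_t−x̄)(x_{t+2}−x̄) = 427.0248
Denominator Σ(x_t−x̄)² = 1287.6364
r_2 = 427.0248 / 1287.6364 = 0.332

0.332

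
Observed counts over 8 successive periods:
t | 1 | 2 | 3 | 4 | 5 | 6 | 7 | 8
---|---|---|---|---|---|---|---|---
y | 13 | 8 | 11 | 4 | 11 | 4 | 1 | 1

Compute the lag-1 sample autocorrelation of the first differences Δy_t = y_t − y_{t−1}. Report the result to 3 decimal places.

-0.755

First differences Δy: -5, 3, -7, 7, -7, -3, 0
Mean of differences = -1.7143
Numerator Σ(Δy_t−Δȳ)(Δy_{t+1}−Δȳ) = -127.9388
Denominator Σ(Δy_t−Δȳ)² = 169.4286
r_1(Δy) = -127.9388 / 169.4286 = -0.755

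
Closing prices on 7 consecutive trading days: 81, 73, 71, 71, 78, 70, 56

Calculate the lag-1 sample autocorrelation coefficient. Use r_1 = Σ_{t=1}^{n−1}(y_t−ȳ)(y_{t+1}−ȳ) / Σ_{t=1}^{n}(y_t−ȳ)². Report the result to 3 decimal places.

Mean ȳ = (81 + 73 + 71 + 71 + 78 + 70 + 56)/7 = 71.4286
Deviations from mean: 9.5714, 1.5714, -0.4286, -0.4286, 6.5714, -1.4286, -15.4286
Σ(y_t−ȳ)(y_{t+1}−ȳ) = (15.0408) + (-0.6735) + (0.1837) + (-2.8163) + (-9.3878) + (22.0408) = 24.3878
Denominator Σ(y_t−ȳ)² = 377.7143
r_1 = 24.3878 / 377.7143 = 0.065

0.065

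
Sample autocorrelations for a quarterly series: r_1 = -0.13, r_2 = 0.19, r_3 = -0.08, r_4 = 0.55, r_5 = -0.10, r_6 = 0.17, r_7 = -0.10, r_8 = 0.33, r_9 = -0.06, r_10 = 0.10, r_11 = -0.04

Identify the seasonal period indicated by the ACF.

The largest autocorrelation is r_4 = 0.55, with a weaker echo at lag 8 (0.33); the remaining lags stay at or below 0.19.
The dominant spike at lag 4 indicates a seasonal period of 4.

4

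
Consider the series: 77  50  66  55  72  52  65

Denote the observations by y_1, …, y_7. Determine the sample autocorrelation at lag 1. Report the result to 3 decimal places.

Mean ȳ = (77 + 50 + 66 + 55 + 72 + 52 + 65)/7 = 62.4286
Deviations from mean: 14.5714, -12.4286, 3.5714, -7.4286, 9.5714, -10.4286, 2.5714
Numerator Σ_{t=1}^{6}(y_t−ȳ)(y_{t+1}−ȳ) = -449.7551
Denominator Σ(y_t−ȳ)² = 641.7143
r_1 = -449.7551 / 641.7143 = -0.701

-0.701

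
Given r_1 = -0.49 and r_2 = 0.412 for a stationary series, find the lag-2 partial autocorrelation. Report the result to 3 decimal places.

0.226

φ_{22} = (r_2 − r_1²) / (1 − r_1²)
r_1² = (-0.49)² = 0.2401
Numerator = 0.412 − 0.2401 = 0.1719; denominator = 1 − 0.2401 = 0.7599
φ_{22} = 0.1719 / 0.7599 = 0.226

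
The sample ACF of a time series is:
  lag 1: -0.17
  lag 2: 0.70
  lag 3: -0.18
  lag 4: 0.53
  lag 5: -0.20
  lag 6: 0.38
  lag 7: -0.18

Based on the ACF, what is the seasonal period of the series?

2

The largest autocorrelation is r_2 = 0.70, with weaker echoes at lags 4 (0.53) and 6 (0.38); the remaining lags stay at or below -0.17.
The dominant spike at lag 2 indicates a seasonal period of 2.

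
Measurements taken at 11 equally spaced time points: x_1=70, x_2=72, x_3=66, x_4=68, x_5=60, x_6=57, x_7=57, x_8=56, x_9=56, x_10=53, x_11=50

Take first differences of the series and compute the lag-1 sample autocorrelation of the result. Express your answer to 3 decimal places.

-0.510

First differences Δx: 2, -6, 2, -8, -3, 0, -1, 0, -3, -3
Mean of differences = -2.0000
Numerator Σ(Δx_t−Δx̄)(Δx_{t+1}−Δx̄) = -49.0000
Denominator Σ(Δx_t−Δx̄)² = 96.0000
r_1(Δx) = -49.0000 / 96.0000 = -0.510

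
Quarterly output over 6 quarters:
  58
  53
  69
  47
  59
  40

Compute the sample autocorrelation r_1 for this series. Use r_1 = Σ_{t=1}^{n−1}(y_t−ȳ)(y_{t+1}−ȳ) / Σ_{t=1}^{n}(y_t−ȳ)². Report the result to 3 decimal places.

-0.456

Mean ȳ = (58 + 53 + 69 + 47 + 59 + 40)/6 = 54.3333
Numerator Σ_{t=1}^{5}(y_t−ȳ)(y_{t+1}−ȳ) = -233.1111
Denominator Σ(y_t−ȳ)² = 511.3333
r_1 = -233.1111 / 511.3333 = -0.456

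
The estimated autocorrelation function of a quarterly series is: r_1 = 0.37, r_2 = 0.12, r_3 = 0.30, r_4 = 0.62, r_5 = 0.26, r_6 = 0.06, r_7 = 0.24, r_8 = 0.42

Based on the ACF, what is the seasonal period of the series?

4

The largest autocorrelation is r_4 = 0.62, with a weaker echo at lag 8 (0.42); the remaining lags stay at or below 0.37. The elevated value at lag 1 (0.37), dropping to 0.12 at lag 2, reflects decaying short-term dependence rather than seasonality.
The dominant spike at lag 4 indicates a seasonal period of 4.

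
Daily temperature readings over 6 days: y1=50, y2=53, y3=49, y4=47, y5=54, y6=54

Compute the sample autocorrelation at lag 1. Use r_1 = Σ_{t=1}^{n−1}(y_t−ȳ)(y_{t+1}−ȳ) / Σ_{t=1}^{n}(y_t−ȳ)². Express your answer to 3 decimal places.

-0.020

Mean ȳ = (50 + 53 + 49 + 47 + 54 + 54)/6 = 51.1667
Numerator Σ_{t=1}^{5}(y_t−ȳ)(y_{t+1}−ȳ) = -0.8611
Denominator Σ(y_t−ȳ)² = 42.8333
r_1 = -0.8611 / 42.8333 = -0.020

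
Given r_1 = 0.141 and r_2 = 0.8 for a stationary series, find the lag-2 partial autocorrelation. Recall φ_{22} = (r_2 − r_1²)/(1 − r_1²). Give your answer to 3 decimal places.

φ_{22} = (r_2 − r_1²) / (1 − r_1²)
r_1² = (0.141)² = 0.019881
Numerator = 0.8 − 0.0199 = 0.7801; denominator = 1 − 0.0199 = 0.9801
φ_{22} = 0.7801 / 0.9801 = 0.796

0.796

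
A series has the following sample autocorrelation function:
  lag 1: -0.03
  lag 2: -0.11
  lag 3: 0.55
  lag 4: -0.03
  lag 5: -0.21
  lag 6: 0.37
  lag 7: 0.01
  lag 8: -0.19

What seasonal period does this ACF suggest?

The largest autocorrelation is r_3 = 0.55, with a weaker echo at lag 6 (0.37); the remaining lags stay at or below 0.01.
The dominant spike at lag 3 indicates a seasonal period of 3.

3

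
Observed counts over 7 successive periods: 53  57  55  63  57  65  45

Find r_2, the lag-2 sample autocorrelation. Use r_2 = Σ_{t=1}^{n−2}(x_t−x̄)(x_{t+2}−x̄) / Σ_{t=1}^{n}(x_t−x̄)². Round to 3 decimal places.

0.220

Mean x̄ = (53 + 57 + 55 + 63 + 57 + 65 + 45)/7 = 56.4286
Σ(x_t−x̄)(x_{t+2}−x̄) = (4.8980) + (3.7551) + (-0.8163) + (56.3265) + (-6.5306) = 57.6327
Denominator Σ(x_t−x̄)² = 261.7143
r_2 = 57.6327 / 261.7143 = 0.220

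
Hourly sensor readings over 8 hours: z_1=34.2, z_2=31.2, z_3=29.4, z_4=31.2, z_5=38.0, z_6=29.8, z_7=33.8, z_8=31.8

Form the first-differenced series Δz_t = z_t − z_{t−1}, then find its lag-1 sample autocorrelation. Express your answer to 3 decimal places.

-0.549

First differences Δz: -3.0, -1.8, 1.8, 6.8, -8.2, 4.0, -2.0
Mean of differences = -0.3429
Numerator Σ(Δz_t−Δz̄)(Δz_{t+1}−Δz̄) = -81.3861
Denominator Σ(Δz_t−Δz̄)² = 148.1371
r_1(Δz) = -81.3861 / 148.1371 = -0.549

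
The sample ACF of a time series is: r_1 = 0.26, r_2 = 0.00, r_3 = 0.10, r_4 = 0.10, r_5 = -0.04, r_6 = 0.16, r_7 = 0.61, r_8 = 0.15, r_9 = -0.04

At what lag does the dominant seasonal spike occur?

The largest autocorrelation is r_7 = 0.61; the remaining lags stay at or below 0.26. The elevated value at lag 1 (0.26), dropping to 0.00 at lag 2, reflects decaying short-term dependence rather than seasonality.
The dominant spike at lag 7 indicates a seasonal period of 7.

7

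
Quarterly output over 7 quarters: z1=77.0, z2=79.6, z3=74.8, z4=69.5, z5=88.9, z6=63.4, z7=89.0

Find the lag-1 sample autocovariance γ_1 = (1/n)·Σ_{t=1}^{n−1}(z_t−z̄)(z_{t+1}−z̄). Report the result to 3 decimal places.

Mean z̄ = (77.0 + 79.6 + 74.8 + 69.5 + 88.9 + 63.4 + 89.0)/7 = 77.4571
Σ_{t=1}^{6}(z_t−z̄)(z_{t+1}−z̄) = -399.6961
γ_1 = -399.6961 / 7 = -57.099

-57.099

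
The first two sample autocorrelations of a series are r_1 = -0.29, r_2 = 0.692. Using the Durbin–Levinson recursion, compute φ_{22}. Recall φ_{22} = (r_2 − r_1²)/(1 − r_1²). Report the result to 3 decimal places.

0.664

φ_{22} = (r_2 − r_1²) / (1 − r_1²)
r_1² = (-0.29)² = 0.0841
Numerator = 0.692 − 0.0841 = 0.6079; denominator = 1 − 0.0841 = 0.9159
φ_{22} = 0.6079 / 0.9159 = 0.664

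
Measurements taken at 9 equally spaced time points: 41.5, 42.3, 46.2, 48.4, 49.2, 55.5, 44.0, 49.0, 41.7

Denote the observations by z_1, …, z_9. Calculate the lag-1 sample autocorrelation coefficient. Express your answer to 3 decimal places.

Mean z̄ = (41.5 + 42.3 + 46.2 + 48.4 + 49.2 + 55.5 + 44.0 + 49.0 + 41.7)/9 = 46.4222
Numerator Σ_{t=1}^{8}(z_t−z̄)(z_{t+1}−z̄) = 11.0717
Denominator Σ(z_t−z̄)² = 170.1156
r_1 = 11.0717 / 170.1156 = 0.065

0.065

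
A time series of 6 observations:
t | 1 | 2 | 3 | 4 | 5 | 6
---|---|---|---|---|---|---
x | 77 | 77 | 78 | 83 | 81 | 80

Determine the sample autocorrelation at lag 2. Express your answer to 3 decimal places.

Mean x̄ = (77 + 77 + 78 + 83 + 81 + 80)/6 = 79.3333
Deviations from mean: -2.3333, -2.3333, -1.3333, 3.6667, 1.6667, 0.6667
Numerator Σ_{t=1}^{4}(x_t−x̄)(x_{t+2}−x̄) = -5.2222
Denominator Σ(x_t−x̄)² = 29.3333
r_2 = -5.2222 / 29.3333 = -0.178

-0.178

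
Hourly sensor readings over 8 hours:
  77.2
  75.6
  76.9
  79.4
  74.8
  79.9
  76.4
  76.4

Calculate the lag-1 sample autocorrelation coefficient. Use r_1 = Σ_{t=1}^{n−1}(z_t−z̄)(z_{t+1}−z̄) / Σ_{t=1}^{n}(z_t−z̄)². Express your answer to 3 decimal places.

Mean z̄ = (77.2 + 75.6 + 76.9 + 79.4 + 74.8 + 79.9 + 76.4 + 76.4)/8 = 77.0750
Σ(z_t−z̄)(z_{t+1}−z̄) = (-0.1844) + (0.2581) + (-0.4069) + (-5.2894) + (-6.4269) + (-1.9069) + (0.4556) = -13.5006
Denominator Σ(z_t−z̄)² = 21.6950
r_1 = -13.5006 / 21.6950 = -0.622

-0.622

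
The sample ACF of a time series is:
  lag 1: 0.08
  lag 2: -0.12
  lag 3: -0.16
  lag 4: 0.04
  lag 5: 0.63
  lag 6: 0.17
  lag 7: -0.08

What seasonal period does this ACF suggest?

5

The largest autocorrelation is r_5 = 0.63; the remaining lags stay at or below 0.17.
The dominant spike at lag 5 indicates a seasonal period of 5.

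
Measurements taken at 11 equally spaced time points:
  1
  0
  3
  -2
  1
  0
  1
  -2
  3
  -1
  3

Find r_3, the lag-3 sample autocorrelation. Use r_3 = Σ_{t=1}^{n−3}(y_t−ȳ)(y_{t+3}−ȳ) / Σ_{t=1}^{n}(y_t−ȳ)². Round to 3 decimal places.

Mean ȳ = (1 + 0 + 3 − 2 + 1 + 0 + 1 − 2 + 3 − 1 + 3)/11 = 0.6364
Numerator Σ_{t=1}^{8}(y_t−ȳ)(y_{t+3}−ȳ) = -12.9421
Denominator Σ(y_t−ȳ)² = 34.5455
r_3 = -12.9421 / 34.5455 = -0.375

-0.375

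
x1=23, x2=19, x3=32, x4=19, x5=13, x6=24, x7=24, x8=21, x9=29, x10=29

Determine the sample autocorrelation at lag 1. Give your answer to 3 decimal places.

-0.063

Mean x̄ = (23 + 19 + 32 + 19 + 13 + 24 + 24 + 21 + 29 + 29)/10 = 23.3000
Numerator Σ_{t=1}^{9}(x_t−x̄)(x_{t+1}−x̄) = -18.1900
Denominator Σ(x_t−x̄)² = 290.1000
r_1 = -18.1900 / 290.1000 = -0.063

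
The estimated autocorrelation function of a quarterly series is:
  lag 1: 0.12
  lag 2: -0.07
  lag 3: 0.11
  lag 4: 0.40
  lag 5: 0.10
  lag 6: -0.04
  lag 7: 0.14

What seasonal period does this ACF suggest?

The largest autocorrelation is r_4 = 0.40; the remaining lags stay at or below 0.14.
The dominant spike at lag 4 indicates a seasonal period of 4.

4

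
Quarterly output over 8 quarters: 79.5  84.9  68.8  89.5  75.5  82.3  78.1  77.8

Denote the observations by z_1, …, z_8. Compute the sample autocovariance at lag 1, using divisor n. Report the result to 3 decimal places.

Mean z̄ = (79.5 + 84.9 + 68.8 + 89.5 + 75.5 + 82.3 + 78.1 + 77.8)/8 = 79.5500
Deviations: -0.0500, 5.3500, -10.7500, 9.9500, -4.0500, 2.7500, -1.4500, -1.7500
Σ_{t=1}^{7}(z_t−z̄)(z_{t+1}−z̄) = -217.6275
γ_1 = -217.6275 / 8 = -27.203

-27.203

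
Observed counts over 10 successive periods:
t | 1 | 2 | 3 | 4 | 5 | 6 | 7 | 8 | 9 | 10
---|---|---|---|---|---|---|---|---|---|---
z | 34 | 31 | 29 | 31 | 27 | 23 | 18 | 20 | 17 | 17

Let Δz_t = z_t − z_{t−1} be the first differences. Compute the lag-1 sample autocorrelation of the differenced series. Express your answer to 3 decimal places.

-0.292

First differences Δz: -3, -2, 2, -4, -4, -5, 2, -3, 0
Mean of differences = -1.8889
Numerator Σ(Δz_t−Δz̄)(Δz_{t+1}−Δz̄) = -16.0123
Denominator Σ(Δz_t−Δz̄)² = 54.8889
r_1(Δz) = -16.0123 / 54.8889 = -0.292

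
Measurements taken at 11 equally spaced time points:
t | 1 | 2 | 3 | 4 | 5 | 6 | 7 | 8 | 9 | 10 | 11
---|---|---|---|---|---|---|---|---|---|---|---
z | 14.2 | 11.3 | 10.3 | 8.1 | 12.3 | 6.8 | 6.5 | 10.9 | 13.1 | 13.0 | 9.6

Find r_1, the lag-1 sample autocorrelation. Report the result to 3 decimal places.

Mean z̄ = (14.2 + 11.3 + 10.3 + 8.1 + 12.3 + 6.8 + 6.5 + 10.9 + 13.1 + 13.0 + 9.6)/11 = 10.5545
Numerator Σ_{t=1}^{10}(z_t−z̄)(z_{t+1}−z̄) = 10.9070
Denominator Σ(z_t−z̄)² = 67.0073
r_1 = 10.9070 / 67.0073 = 0.163

0.163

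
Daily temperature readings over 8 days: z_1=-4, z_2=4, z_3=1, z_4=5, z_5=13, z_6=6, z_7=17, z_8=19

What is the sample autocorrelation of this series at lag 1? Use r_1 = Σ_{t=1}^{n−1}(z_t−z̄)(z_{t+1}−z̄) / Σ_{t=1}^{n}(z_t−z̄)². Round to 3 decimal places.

Mean z̄ = (-4 + 4 + 1 + 5 + 13 + 6 + 17 + 19)/8 = 7.6250
Deviations from mean: -11.6250, -3.6250, -6.6250, -2.6250, 5.3750, -1.6250, 9.3750, 11.3750
Numerator Σ_{t=1}^{7}(z_t−z̄)(z_{t+1}−z̄) = 152.1094
Denominator Σ(z_t−z̄)² = 447.8750
r_1 = 152.1094 / 447.8750 = 0.340

0.340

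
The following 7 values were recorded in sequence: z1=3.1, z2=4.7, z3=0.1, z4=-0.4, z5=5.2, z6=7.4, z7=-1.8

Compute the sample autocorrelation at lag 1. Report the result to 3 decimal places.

-0.191

Mean z̄ = (3.1 + 4.7 + 0.1 − 0.4 + 5.2 + 7.4 − 1.8)/7 = 2.6143
Deviations from mean: 0.4857, 2.0857, -2.5143, -3.0143, 2.5857, 4.7857, -4.4143
Numerator Σ_{t=1}^{6}(z_t−z̄)(z_{t+1}−z̄) = -13.1973
Denominator Σ(z_t−z̄)² = 69.0686
r_1 = -13.1973 / 69.0686 = -0.191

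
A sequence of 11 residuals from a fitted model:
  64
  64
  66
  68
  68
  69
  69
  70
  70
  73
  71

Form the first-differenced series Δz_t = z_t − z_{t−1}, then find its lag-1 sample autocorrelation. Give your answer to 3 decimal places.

First differences Δz: 0, 2, 2, 0, 1, 0, 1, 0, 3, -2
Mean of differences = 0.7000
Numerator Σ(Δz_t−Δz̄)(Δz_{t+1}−Δz̄) = -8.7900
Denominator Σ(Δz_t−Δz̄)² = 18.1000
r_1(Δz) = -8.7900 / 18.1000 = -0.486

-0.486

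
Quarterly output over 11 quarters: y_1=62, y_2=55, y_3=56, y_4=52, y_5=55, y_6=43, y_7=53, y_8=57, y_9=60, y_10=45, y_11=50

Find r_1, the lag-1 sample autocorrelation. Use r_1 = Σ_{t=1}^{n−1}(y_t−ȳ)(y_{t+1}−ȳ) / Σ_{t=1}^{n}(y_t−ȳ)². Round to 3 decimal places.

-0.014

Mean ȳ = (62 + 55 + 56 + 52 + 55 + 43 + 53 + 57 + 60 + 45 + 50)/11 = 53.4545
Numerator Σ_{t=1}^{10}(y_t−ȳ)(y_{t+1}−ȳ) = -4.7521
Denominator Σ(y_t−ȳ)² = 334.7273
r_1 = -4.7521 / 334.7273 = -0.014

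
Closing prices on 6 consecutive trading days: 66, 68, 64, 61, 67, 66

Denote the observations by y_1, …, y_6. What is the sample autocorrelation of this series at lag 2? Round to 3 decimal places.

Mean ȳ = (66 + 68 + 64 + 61 + 67 + 66)/6 = 65.3333
Deviations from mean: 0.6667, 2.6667, -1.3333, -4.3333, 1.6667, 0.6667
Σ(y_t−ȳ)(y_{t+2}−ȳ) = (-0.8889) + (-11.5556) + (-2.2222) + (-2.8889) = -17.5556
Denominator Σ(y_t−ȳ)² = 31.3333
r_2 = -17.5556 / 31.3333 = -0.560

-0.560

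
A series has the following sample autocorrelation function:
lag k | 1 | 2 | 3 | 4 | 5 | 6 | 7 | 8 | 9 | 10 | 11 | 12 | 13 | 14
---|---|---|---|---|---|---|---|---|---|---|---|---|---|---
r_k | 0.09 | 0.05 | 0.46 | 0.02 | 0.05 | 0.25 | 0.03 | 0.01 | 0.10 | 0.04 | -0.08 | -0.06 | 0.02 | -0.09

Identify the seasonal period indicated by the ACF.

3

The largest autocorrelation is r_3 = 0.46, with a weaker echo at lag 6 (0.25); the remaining lags stay at or below 0.10.
The dominant spike at lag 3 indicates a seasonal period of 3.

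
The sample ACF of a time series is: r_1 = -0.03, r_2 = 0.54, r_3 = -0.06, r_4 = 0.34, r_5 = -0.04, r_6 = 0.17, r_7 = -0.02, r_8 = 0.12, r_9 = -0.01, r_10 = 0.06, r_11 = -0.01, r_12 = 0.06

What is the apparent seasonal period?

2

The largest autocorrelation is r_2 = 0.54, with weaker echoes at lags 4 (0.34) and 6 (0.17); the remaining lags stay at or below 0.12.
The dominant spike at lag 2 indicates a seasonal period of 2.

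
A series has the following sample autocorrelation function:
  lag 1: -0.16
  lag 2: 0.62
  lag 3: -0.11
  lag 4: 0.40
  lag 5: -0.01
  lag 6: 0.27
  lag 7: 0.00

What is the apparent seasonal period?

2

The largest autocorrelation is r_2 = 0.62, with weaker echoes at lags 4 (0.40) and 6 (0.27); the remaining lags stay at or below 0.00.
The dominant spike at lag 2 indicates a seasonal period of 2.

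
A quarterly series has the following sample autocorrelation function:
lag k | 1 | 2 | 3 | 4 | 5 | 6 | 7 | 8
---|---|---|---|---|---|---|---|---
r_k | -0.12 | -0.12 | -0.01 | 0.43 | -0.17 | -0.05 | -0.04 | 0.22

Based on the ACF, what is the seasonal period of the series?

4

The largest autocorrelation is r_4 = 0.43, with a weaker echo at lag 8 (0.22); the remaining lags stay at or below -0.01.
The dominant spike at lag 4 indicates a seasonal period of 4.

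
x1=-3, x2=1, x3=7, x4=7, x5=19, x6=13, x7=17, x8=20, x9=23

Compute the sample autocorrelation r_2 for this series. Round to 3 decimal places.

Mean x̄ = (-3 + 1 + 7 + 7 + 19 + 13 + 17 + 20 + 23)/9 = 11.5556
Σ(x_t−x̄)(x_{t+2}−x̄) = (66.3086) + (48.0864) + (-33.9136) + (-6.5802) + (40.5309) + (12.1975) + (62.3086) = 188.9383
Denominator Σ(x_t−x̄)² = 654.2222
r_2 = 188.9383 / 654.2222 = 0.289

0.289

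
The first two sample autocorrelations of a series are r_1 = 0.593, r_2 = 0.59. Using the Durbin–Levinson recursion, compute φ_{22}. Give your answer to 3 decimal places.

0.368

φ_{22} = (r_2 − r_1²) / (1 − r_1²)
r_1² = (0.593)² = 0.351649
Numerator = 0.59 − 0.3516 = 0.2384; denominator = 1 − 0.3516 = 0.6484
φ_{22} = 0.2384 / 0.6484 = 0.368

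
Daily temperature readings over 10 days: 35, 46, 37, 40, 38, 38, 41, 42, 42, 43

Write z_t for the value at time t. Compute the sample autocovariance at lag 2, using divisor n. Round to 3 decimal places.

2.372

Mean z̄ = (35 + 46 + 37 + 40 + 38 + 38 + 41 + 42 + 42 + 43)/10 = 40.2000
Σ_{t=1}^{8}(z_t−z̄)(z_{t+2}−z̄) = 23.7200
γ_2 = 23.7200 / 10 = 2.372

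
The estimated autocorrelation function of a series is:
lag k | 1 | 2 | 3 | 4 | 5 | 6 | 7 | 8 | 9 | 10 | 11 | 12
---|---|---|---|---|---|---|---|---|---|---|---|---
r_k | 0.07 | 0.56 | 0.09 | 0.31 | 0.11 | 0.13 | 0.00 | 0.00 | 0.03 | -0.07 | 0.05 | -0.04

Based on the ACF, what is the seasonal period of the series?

The largest autocorrelation is r_2 = 0.56, with a weaker echo at lag 4 (0.31); the remaining lags stay at or below 0.13.
The dominant spike at lag 2 indicates a seasonal period of 2.

2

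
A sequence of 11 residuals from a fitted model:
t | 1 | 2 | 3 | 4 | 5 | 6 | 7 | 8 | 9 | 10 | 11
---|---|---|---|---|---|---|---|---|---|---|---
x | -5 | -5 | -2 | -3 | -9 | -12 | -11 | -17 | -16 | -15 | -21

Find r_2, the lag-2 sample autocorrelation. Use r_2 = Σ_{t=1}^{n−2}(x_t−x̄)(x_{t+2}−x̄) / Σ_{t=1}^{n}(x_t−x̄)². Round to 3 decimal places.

Mean x̄ = (-5 − 5 − 2 − 3 − 9 − 12 − 11 − 17 − 16 − 15 − 21)/11 = -10.5455
Numerator Σ_{t=1}^{9}(x_t−x̄)(x_{t+2}−x̄) = 188.4050
Denominator Σ(x_t−x̄)² = 396.7273
r_2 = 188.4050 / 396.7273 = 0.475

0.475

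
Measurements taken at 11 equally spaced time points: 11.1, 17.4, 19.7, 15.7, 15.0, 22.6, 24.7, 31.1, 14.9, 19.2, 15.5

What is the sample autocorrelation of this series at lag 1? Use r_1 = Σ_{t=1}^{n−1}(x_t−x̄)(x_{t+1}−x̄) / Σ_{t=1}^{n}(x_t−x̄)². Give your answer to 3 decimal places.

0.154

Mean x̄ = (11.1 + 17.4 + 19.7 + 15.7 + 15.0 + 22.6 + 24.7 + 31.1 + 14.9 + 19.2 + 15.5)/11 = 18.8091
Numerator Σ_{t=1}^{10}(x_t−x̄)(x_{t+1}−x̄) = 48.1090
Denominator Σ(x_t−x̄)² = 312.9091
r_1 = 48.1090 / 312.9091 = 0.154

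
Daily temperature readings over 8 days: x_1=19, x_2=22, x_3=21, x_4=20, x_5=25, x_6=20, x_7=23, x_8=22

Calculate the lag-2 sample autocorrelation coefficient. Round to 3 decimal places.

0.212

Mean x̄ = (19 + 22 + 21 + 20 + 25 + 20 + 23 + 22)/8 = 21.5000
Numerator Σ_{t=1}^{6}(x_t−x̄)(x_{t+2}−x̄) = 5.5000
Denominator Σ(x_t−x̄)² = 26.0000
r_2 = 5.5000 / 26.0000 = 0.212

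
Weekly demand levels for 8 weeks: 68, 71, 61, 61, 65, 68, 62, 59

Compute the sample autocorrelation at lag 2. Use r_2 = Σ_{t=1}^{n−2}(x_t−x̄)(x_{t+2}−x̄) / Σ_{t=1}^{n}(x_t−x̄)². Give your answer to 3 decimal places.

Mean x̄ = (68 + 71 + 61 + 61 + 65 + 68 + 62 + 59)/8 = 64.3750
Σ(x_t−x̄)(x_{t+2}−x̄) = (-12.2344) + (-22.3594) + (-2.1094) + (-12.2344) + (-1.4844) + (-19.4844) = -69.9063
Denominator Σ(x_t−x̄)² = 127.8750
r_2 = -69.9063 / 127.8750 = -0.547

-0.547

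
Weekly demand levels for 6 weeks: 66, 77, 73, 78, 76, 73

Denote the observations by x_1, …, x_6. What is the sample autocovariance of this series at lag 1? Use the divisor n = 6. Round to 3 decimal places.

-3.949

Mean x̄ = (66 + 77 + 73 + 78 + 76 + 73)/6 = 73.8333
Σ_{t=1}^{5}(x_t−x̄)(x_{t+1}−x̄) = -23.6944
γ_1 = -23.6944 / 6 = -3.949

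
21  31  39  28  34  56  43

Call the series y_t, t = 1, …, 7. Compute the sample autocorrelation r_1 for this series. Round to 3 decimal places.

0.196

Mean ȳ = (21 + 31 + 39 + 28 + 34 + 56 + 43)/7 = 36.0000
Numerator Σ_{t=1}^{6}(y_t−ȳ)(y_{t+1}−ȳ) = 152.0000
Denominator Σ(y_t−ȳ)² = 776.0000
r_1 = 152.0000 / 776.0000 = 0.196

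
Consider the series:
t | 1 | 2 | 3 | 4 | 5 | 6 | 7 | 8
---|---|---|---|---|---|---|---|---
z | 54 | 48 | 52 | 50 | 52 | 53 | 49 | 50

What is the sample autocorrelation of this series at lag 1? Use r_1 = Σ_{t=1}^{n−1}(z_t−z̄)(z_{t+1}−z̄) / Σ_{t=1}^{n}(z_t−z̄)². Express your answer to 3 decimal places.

-0.467

Mean z̄ = (54 + 48 + 52 + 50 + 52 + 53 + 49 + 50)/8 = 51.0000
Σ(z_t−z̄)(z_{t+1}−z̄) = (-9.0000) + (-3.0000) + (-1.0000) + (-1.0000) + (2.0000) + (-4.0000) + (2.0000) = -14.0000
Denominator Σ(z_t−z̄)² = 30.0000
r_1 = -14.0000 / 30.0000 = -0.467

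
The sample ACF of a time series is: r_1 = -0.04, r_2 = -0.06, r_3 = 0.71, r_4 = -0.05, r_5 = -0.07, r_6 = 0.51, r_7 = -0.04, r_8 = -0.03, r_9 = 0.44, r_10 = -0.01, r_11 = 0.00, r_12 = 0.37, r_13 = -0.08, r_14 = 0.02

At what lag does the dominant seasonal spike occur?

The largest autocorrelation is r_3 = 0.71, with weaker echoes at lags 6 (0.51), 9 (0.44) and 12 (0.37); the remaining lags stay at or below 0.02.
The dominant spike at lag 3 indicates a seasonal period of 3.

3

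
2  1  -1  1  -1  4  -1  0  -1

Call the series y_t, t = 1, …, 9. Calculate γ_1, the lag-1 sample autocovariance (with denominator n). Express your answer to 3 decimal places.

-1.170

Mean ȳ = (2 + 1 − 1 + 1 − 1 + 4 − 1 + 0 − 1)/9 = 0.4444
Σ_{t=1}^{8}(y_t−ȳ)(y_{t+1}−ȳ) = -10.5309
γ_1 = -10.5309 / 9 = -1.170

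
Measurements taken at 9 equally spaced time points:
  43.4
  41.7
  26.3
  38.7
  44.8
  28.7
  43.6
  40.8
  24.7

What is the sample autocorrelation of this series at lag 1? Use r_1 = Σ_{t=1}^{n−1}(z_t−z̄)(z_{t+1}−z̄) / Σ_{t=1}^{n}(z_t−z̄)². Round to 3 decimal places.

-0.320

Mean z̄ = (43.4 + 41.7 + 26.3 + 38.7 + 44.8 + 28.7 + 43.6 + 40.8 + 24.7)/9 = 36.9667
Numerator Σ_{t=1}^{8}(z_t−z̄)(z_{t+1}−z̄) = -166.1344
Denominator Σ(z_t−z̄)² = 519.4400
r_1 = -166.1344 / 519.4400 = -0.320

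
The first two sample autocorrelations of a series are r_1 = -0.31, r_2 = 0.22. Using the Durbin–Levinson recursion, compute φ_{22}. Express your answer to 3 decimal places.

φ_{22} = (r_2 − r_1²) / (1 − r_1²)
r_1² = (-0.31)² = 0.0961
Numerator = 0.22 − 0.0961 = 0.1239; denominator = 1 − 0.0961 = 0.9039
φ_{22} = 0.1239 / 0.9039 = 0.137

0.137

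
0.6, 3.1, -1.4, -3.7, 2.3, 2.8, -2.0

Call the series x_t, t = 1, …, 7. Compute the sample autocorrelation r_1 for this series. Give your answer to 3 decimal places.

-0.137

Mean x̄ = (0.6 + 3.1 − 1.4 − 3.7 + 2.3 + 2.8 − 2.0)/7 = 0.2429
Deviations from mean: 0.3571, 2.8571, -1.6429, -3.9429, 2.0571, 2.5571, -2.2429
Σ(x_t−x̄)(x_{t+1}−x̄) = (1.0204) + (-4.6939) + (6.4776) + (-8.1110) + (5.2604) + (-5.7353) = -5.7818
Denominator Σ(x_t−x̄)² = 42.3371
r_1 = -5.7818 / 42.3371 = -0.137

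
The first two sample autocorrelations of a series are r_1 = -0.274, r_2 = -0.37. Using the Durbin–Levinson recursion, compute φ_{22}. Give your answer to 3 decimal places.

φ_{22} = (r_2 − r_1²) / (1 − r_1²)
r_1² = (-0.274)² = 0.075076
Numerator = -0.37 − 0.0751 = -0.4451; denominator = 1 − 0.0751 = 0.9249
φ_{22} = -0.4451 / 0.9249 = -0.481

-0.481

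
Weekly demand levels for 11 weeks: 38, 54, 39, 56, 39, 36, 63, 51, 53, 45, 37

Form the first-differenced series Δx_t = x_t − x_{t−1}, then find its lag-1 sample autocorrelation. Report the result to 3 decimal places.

-0.538

First differences Δx: 16, -15, 17, -17, -3, 27, -12, 2, -8, -8
Mean of differences = -0.1000
Numerator Σ(Δx_t−Δx̄)(Δx_{t+1}−Δx̄) = -1114.9100
Denominator Σ(Δx_t−Δx̄)² = 2072.9000
r_1(Δx) = -1114.9100 / 2072.9000 = -0.538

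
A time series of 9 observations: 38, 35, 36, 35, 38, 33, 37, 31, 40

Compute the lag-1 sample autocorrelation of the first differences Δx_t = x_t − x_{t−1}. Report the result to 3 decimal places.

-0.671

First differences Δx: -3, 1, -1, 3, -5, 4, -6, 9
Mean of differences = 0.2500
Numerator Σ(Δx_t−Δx̄)(Δx_{t+1}−Δx̄) = -119.0625
Denominator Σ(Δx_t−Δx̄)² = 177.5000
r_1(Δx) = -119.0625 / 177.5000 = -0.671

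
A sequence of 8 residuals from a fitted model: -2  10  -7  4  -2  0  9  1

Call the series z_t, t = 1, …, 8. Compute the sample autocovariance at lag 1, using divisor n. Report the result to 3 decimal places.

Mean z̄ = (-2 + 10 − 7 + 4 − 2 + 0 + 9 + 1)/8 = 1.6250
Deviations: -3.6250, 8.3750, -8.6250, 2.3750, -3.6250, -1.6250, 7.3750, -0.6250
Σ_{t=1}^{7}(z_t−z̄)(z_{t+1}−z̄) = -142.3906
γ_1 = -142.3906 / 8 = -17.799

-17.799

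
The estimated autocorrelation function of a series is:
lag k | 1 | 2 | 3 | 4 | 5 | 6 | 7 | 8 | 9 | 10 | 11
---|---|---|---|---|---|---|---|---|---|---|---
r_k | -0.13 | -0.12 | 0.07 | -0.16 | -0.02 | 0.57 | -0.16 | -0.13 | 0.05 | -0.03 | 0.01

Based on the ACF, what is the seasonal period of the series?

6

The largest autocorrelation is r_6 = 0.57; the remaining lags stay at or below 0.07.
The dominant spike at lag 6 indicates a seasonal period of 6.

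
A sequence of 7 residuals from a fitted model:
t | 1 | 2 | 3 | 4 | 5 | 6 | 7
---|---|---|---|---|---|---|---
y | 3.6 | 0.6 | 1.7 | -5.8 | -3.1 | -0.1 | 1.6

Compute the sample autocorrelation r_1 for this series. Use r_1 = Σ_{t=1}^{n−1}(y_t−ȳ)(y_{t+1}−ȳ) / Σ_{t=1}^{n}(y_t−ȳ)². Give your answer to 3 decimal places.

Mean ȳ = (3.6 + 0.6 + 1.7 − 5.8 − 3.1 − 0.1 + 1.6)/7 = -0.2143
Deviations from mean: 3.8143, 0.8143, 1.9143, -5.5857, -2.8857, 0.1143, 1.8143
Numerator Σ_{t=1}^{6}(y_t−ȳ)(y_{t+1}−ȳ) = 9.9684
Denominator Σ(y_t−ȳ)² = 61.7086
r_1 = 9.9684 / 61.7086 = 0.162

0.162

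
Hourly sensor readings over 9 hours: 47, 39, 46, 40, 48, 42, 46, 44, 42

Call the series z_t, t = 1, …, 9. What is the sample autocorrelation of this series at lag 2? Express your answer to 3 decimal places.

0.568

Mean z̄ = (47 + 39 + 46 + 40 + 48 + 42 + 46 + 44 + 42)/9 = 43.7778
Σ(z_t−z̄)(z_{t+2}−z̄) = (7.1605) + (18.0494) + (9.3827) + (6.7160) + (9.3827) + (-0.3951) + (-3.9506) = 46.3457
Denominator Σ(z_t−z̄)² = 81.5556
r_2 = 46.3457 / 81.5556 = 0.568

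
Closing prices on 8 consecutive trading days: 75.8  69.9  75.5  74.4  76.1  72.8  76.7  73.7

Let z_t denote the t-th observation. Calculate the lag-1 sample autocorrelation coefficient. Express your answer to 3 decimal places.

-0.557

Mean z̄ = (75.8 + 69.9 + 75.5 + 74.4 + 76.1 + 72.8 + 76.7 + 73.7)/8 = 74.3625
Deviations from mean: 1.4375, -4.4625, 1.1375, 0.0375, 1.7375, -1.5625, 2.3375, -0.6625
Σ(z_t−z̄)(z_{t+1}−z̄) = (-6.4148) + (-5.0761) + (0.0427) + (0.0652) + (-2.7148) + (-3.6523) + (-1.5486) = -19.2989
Denominator Σ(z_t−z̄)² = 34.6388
r_1 = -19.2989 / 34.6388 = -0.557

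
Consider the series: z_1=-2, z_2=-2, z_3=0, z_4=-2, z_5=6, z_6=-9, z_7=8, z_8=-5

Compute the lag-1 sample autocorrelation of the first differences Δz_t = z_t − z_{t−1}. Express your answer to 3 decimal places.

-0.812

First differences Δz: 0, 2, -2, 8, -15, 17, -13
Mean of differences = -0.4286
Numerator Σ(Δz_t−Δz̄)(Δz_{t+1}−Δz̄) = -611.8980
Denominator Σ(Δz_t−Δz̄)² = 753.7143
r_1(Δz) = -611.8980 / 753.7143 = -0.812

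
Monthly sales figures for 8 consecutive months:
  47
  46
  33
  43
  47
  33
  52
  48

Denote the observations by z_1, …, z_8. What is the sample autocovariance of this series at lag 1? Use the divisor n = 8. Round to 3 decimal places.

Mean z̄ = (47 + 46 + 33 + 43 + 47 + 33 + 52 + 48)/8 = 43.6250
Deviations: 3.3750, 2.3750, -10.6250, -0.6250, 3.3750, -10.6250, 8.3750, 4.3750
Σ_{t=1}^{7}(z_t−z̄)(z_{t+1}−z̄) = -100.8906
γ_1 = -100.8906 / 8 = -12.611

-12.611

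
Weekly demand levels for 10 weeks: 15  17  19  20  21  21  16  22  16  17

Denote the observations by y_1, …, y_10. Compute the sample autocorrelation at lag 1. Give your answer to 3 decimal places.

-0.077

Mean ȳ = (15 + 17 + 19 + 20 + 21 + 21 + 16 + 22 + 16 + 17)/10 = 18.4000
Numerator Σ_{t=1}^{9}(y_t−ȳ)(y_{t+1}−ȳ) = -4.3600
Denominator Σ(y_t−ȳ)² = 56.4000
r_1 = -4.3600 / 56.4000 = -0.077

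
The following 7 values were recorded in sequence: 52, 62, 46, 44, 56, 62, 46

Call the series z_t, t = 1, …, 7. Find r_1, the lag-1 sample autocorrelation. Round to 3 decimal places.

-0.200

Mean z̄ = (52 + 62 + 46 + 44 + 56 + 62 + 46)/7 = 52.5714
Σ(z_t−z̄)(z_{t+1}−z̄) = (-5.3878) + (-61.9592) + (56.3265) + (-29.3878) + (32.3265) + (-61.9592) = -70.0408
Denominator Σ(z_t−z̄)² = 349.7143
r_1 = -70.0408 / 349.7143 = -0.200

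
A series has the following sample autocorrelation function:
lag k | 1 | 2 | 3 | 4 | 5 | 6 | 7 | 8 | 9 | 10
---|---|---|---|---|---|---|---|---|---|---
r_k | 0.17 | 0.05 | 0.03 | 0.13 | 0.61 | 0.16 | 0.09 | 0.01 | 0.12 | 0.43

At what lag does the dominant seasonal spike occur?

The largest autocorrelation is r_5 = 0.61, with a weaker echo at lag 10 (0.43); the remaining lags stay at or below 0.17.
The dominant spike at lag 5 indicates a seasonal period of 5.

5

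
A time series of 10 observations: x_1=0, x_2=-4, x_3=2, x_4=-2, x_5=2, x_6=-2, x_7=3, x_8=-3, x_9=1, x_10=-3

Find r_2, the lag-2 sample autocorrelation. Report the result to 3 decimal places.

0.696

Mean x̄ = (0 − 4 + 2 − 2 + 2 − 2 + 3 − 3 + 1 − 3)/10 = -0.6000
Numerator Σ_{t=1}^{8}(x_t−x̄)(x_{t+2}−x̄) = 39.2800
Denominator Σ(x_t−x̄)² = 56.4000
r_2 = 39.2800 / 56.4000 = 0.696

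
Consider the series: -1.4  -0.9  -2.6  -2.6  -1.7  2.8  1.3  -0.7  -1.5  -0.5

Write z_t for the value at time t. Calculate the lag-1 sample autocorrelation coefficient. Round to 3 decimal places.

Mean z̄ = (-1.4 − 0.9 − 2.6 − 2.6 − 1.7 + 2.8 + 1.3 − 0.7 − 1.5 − 0.5)/10 = -0.7800
Numerator Σ_{t=1}^{9}(z_t−z̄)(z_{t+1}−z̄) = 9.3396
Denominator Σ(z_t−z̄)² = 25.6160
r_1 = 9.3396 / 25.6160 = 0.365

0.365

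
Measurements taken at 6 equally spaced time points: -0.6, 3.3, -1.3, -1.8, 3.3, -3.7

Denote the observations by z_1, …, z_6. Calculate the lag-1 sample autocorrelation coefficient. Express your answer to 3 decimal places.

-0.532

Mean z̄ = (-0.6 + 3.3 − 1.3 − 1.8 + 3.3 − 3.7)/6 = -0.1333
Deviations from mean: -0.4667, 3.4333, -1.1667, -1.6667, 3.4333, -3.5667
Numerator Σ_{t=1}^{5}(z_t−z̄)(z_{t+1}−z̄) = -21.6311
Denominator Σ(z_t−z̄)² = 40.6533
r_1 = -21.6311 / 40.6533 = -0.532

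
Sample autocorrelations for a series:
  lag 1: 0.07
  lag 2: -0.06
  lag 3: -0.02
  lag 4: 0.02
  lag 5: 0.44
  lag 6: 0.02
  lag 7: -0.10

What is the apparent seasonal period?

The largest autocorrelation is r_5 = 0.44; the remaining lags stay at or below 0.07.
The dominant spike at lag 5 indicates a seasonal period of 5.

5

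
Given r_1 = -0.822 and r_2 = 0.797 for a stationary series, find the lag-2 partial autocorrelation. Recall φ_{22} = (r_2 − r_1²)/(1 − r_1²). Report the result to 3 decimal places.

0.374

φ_{22} = (r_2 − r_1²) / (1 − r_1²)
r_1² = (-0.822)² = 0.675684
Numerator = 0.797 − 0.6757 = 0.1213; denominator = 1 − 0.6757 = 0.3243
φ_{22} = 0.1213 / 0.3243 = 0.374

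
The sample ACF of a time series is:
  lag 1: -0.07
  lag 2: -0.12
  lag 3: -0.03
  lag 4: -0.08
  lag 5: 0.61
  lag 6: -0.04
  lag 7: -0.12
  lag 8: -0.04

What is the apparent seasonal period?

5

The largest autocorrelation is r_5 = 0.61; the remaining lags stay at or below -0.03.
The dominant spike at lag 5 indicates a seasonal period of 5.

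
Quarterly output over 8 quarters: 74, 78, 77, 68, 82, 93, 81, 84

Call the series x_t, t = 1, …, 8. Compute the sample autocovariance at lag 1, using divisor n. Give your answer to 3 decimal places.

9.061

Mean x̄ = (74 + 78 + 77 + 68 + 82 + 93 + 81 + 84)/8 = 79.6250
Deviations: -5.6250, -1.6250, -2.6250, -11.6250, 2.3750, 13.3750, 1.3750, 4.3750
Σ_{t=1}^{7}(x_t−x̄)(x_{t+1}−x̄) = 72.4844
γ_1 = 72.4844 / 8 = 9.061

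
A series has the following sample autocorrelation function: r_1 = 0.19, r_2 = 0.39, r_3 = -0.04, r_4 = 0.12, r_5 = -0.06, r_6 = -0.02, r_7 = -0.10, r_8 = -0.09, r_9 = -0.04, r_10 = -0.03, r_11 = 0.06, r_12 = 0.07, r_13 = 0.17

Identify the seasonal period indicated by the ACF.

2

The largest autocorrelation is r_2 = 0.39; the remaining lags stay at or below 0.19.
The dominant spike at lag 2 indicates a seasonal period of 2.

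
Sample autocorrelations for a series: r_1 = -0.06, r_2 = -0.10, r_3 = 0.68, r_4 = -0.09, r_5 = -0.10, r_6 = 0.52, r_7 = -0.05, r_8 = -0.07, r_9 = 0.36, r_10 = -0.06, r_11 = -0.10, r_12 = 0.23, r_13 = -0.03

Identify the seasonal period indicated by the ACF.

The largest autocorrelation is r_3 = 0.68, with weaker echoes at lags 6 (0.52), 9 (0.36) and 12 (0.23); the remaining lags stay at or below -0.03.
The dominant spike at lag 3 indicates a seasonal period of 3.

3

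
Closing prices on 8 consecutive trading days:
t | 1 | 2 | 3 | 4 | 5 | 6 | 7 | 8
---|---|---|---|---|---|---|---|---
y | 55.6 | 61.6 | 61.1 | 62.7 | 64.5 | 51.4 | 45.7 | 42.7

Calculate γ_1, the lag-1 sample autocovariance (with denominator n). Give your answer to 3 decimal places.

33.289

Mean ȳ = (55.6 + 61.6 + 61.1 + 62.7 + 64.5 + 51.4 + 45.7 + 42.7)/8 = 55.6625
Σ_{t=1}^{7}(y_t−ȳ)(y_{t+1}−ȳ) = 266.3086
γ_1 = 266.3086 / 8 = 33.289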